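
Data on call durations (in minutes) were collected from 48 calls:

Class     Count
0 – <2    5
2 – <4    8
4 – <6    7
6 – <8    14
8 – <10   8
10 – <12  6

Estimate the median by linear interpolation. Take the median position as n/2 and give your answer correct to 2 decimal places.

Cumulative frequencies: 5, 13, 20, 34, 42, 48
n = 48; position = n/2 = 24.
This falls in the class 6 – <8: L = 6, F = 20, f = 14, h = 2.
Median ≈ 6 + ((24 − 20) / 14) × 2 = 6.5714

6.57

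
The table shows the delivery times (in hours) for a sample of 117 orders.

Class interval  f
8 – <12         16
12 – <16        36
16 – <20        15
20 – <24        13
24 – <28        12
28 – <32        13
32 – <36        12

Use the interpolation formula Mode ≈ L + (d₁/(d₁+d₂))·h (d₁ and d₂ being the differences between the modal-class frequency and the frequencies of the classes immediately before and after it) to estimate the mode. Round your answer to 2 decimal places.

Modal class: 12 – <16 (highest frequency 36).
d₁ = 36 − 16 = 20, d₂ = 36 − 15 = 21
Mode ≈ 12 + (20/(20+21)) × 4 = 12 + 1.9512 = 13.9512

13.95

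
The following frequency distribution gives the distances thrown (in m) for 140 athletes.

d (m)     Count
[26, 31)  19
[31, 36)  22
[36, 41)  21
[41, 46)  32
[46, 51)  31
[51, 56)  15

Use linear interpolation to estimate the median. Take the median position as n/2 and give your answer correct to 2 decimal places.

42.25

Cumulative frequencies: 19, 41, 62, 94, 125, 140
n = 140; position = n/2 = 70.
This falls in the class [41, 46): L = 41, F = 62, f = 32, h = 5.
Median ≈ 41 + ((70 − 62) / 32) × 5 = 42.2500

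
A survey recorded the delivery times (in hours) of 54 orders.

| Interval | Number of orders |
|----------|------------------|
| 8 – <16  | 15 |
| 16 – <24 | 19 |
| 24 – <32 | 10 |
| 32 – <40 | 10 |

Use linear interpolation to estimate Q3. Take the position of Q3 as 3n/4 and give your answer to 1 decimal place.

Cumulative frequencies: 15, 34, 44, 54
n = 54; position = 3n/4 = 40.5.
This falls in the class 24 – <32: L = 24, F = 34, f = 10, h = 8.
Upper quartile ≈ 24 + ((40.5 − 34) / 10) × 8 = 29.2000

29.2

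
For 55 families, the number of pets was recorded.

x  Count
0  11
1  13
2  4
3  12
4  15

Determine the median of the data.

Cumulative frequencies: 11, 24, 28, 40, 55
n = 55, so the median is the value in position (n+1)/2 = 28.
Position 28 falls at value 2.

2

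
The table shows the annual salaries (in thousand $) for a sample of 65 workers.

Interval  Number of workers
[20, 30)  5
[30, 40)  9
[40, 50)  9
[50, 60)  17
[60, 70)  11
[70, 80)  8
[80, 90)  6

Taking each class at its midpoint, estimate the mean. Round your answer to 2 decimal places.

55.46

Midpoints: 25, 35, 45, 55, 65, 75, 85
Σfm = 5×25 + 9×35 + 9×45 + 17×55 + 11×65 + 8×75 + 6×85 = 3605
n = Σf = 65
Mean = 3605 / 65 = 55.4615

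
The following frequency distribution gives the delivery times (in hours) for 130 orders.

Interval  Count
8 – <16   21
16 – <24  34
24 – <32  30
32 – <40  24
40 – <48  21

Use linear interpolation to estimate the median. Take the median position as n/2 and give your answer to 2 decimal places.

Cumulative frequencies: 21, 55, 85, 109, 130
n = 130; position = n/2 = 65.
This falls in the class 24 – <32: L = 24, F = 55, f = 30, h = 8.
Median ≈ 24 + ((65 − 55) / 30) × 8 = 26.6667

26.67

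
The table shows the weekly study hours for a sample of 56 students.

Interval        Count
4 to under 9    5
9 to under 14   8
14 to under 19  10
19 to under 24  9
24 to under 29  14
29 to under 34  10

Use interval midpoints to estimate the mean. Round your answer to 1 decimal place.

Midpoints: 6.5, 11.5, 16.5, 21.5, 26.5, 31.5
Σfm = 5×6.5 + 8×11.5 + 10×16.5 + 9×21.5 + 14×26.5 + 10×31.5 = 1169
n = Σf = 56
Mean = 1169 / 56 = 20.8750

20.9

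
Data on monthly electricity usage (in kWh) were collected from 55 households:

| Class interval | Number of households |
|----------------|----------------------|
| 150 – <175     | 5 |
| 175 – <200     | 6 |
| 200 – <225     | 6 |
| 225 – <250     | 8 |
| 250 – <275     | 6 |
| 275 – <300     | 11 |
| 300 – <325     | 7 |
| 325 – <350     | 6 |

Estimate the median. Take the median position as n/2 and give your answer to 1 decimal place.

260.4

Cumulative frequencies: 5, 11, 17, 25, 31, 42, 49, 55
n = 55; position = n/2 = 27.5.
This falls in the class 250 – <275: L = 250, F = 25, f = 6, h = 25.
Median ≈ 250 + ((27.5 − 25) / 6) × 25 = 260.4167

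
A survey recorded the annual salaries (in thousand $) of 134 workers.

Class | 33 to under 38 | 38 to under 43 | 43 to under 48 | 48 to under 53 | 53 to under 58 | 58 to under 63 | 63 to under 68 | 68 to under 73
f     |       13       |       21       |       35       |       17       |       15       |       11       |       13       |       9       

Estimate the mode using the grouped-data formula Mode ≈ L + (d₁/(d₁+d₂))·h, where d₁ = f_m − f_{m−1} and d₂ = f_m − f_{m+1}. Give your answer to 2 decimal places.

45.19

Modal class: 43 to under 48 (highest frequency 35).
d₁ = 35 − 21 = 14, d₂ = 35 − 17 = 18
Mode ≈ 43 + (14/(14+18)) × 5 = 43 + 2.1875 = 45.1875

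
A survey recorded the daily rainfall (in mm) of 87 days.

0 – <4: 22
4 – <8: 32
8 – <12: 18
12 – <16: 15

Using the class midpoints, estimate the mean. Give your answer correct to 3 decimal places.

7.195

Midpoints: 2, 6, 10, 14
Σfm = 22×2 + 32×6 + 18×10 + 15×14 = 626
n = Σf = 87
Mean = 626 / 87 = 7.1954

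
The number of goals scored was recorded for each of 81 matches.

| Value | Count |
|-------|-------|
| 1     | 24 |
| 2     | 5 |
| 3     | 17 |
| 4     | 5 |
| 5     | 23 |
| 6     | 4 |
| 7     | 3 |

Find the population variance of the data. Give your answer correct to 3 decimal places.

3.408

Values: 1, 2, 3, 4, 5, 6, 7
n = 81, Σfx = 265, mean = 3.2716
Σfx² = 1143
Σf(x − x̄)² = Σfx² − (Σfx)²/n = 1143 − 265²/81 = 276.0247
Population variance = 276.0247 / 81 = 3.4077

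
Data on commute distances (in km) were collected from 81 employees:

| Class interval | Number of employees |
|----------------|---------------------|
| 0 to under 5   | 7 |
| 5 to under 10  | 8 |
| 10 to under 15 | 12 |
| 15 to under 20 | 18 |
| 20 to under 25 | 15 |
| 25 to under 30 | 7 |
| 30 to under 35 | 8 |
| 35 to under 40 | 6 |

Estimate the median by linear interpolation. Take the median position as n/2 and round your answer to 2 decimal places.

Cumulative frequencies: 7, 15, 27, 45, 60, 67, 75, 81
n = 81; position = n/2 = 40.5.
This falls in the class 15 to under 20: L = 15, F = 27, f = 18, h = 5.
Median ≈ 15 + ((40.5 − 27) / 18) × 5 = 18.7500

18.75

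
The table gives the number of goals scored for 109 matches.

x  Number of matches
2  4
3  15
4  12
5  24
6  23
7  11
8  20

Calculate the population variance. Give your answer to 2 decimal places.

3.04

Values: 2, 3, 4, 5, 6, 7, 8
n = 109, Σfx = 596, mean = 5.4679
Σfx² = 3590
Σf(x − x̄)² = Σfx² − (Σfx)²/n = 3590 − 596²/109 = 331.1376
Population variance = 331.1376 / 109 = 3.0380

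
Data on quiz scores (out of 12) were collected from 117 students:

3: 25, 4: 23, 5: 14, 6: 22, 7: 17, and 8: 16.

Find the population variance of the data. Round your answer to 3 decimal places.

2.981

Values: 3, 4, 5, 6, 7, 8
n = 117, Σfx = 616, mean = 5.2650
Σfx² = 3592
Σf(x − x̄)² = Σfx² − (Σfx)²/n = 3592 − 616²/117 = 348.7863
Population variance = 348.7863 / 117 = 2.9811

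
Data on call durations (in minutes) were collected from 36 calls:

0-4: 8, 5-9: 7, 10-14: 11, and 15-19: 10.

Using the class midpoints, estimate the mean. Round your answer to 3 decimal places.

10.194

Midpoints: 2, 7, 12, 17
Σfm = 8×2 + 7×7 + 11×12 + 10×17 = 367
n = Σf = 36
Mean = 367 / 36 = 10.1944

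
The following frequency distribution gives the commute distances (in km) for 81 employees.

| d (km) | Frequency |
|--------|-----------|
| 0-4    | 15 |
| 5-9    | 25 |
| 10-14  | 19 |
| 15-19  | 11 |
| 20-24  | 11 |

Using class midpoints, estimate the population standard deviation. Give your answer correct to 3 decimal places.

6.432

Midpoints: 2, 7, 12, 17, 22
n = 81, Σfm = 862, mean = 10.6420
Σfm² = 12524
Σf(m − x̄)² = Σfm² − (Σfm)²/n = 12524 − 862²/81 = 3350.6173
Population variance = 3350.6173 / 81 = 41.3656
Standard deviation = √41.3656 = 6.4316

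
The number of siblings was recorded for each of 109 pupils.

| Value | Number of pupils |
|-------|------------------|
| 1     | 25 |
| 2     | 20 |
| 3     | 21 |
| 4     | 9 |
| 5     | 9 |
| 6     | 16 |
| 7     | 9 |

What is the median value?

Cumulative frequencies: 25, 45, 66, 75, 84, 100, 109
n = 109, so the median is the value in position (n+1)/2 = 55.
Position 55 falls at value 3.

3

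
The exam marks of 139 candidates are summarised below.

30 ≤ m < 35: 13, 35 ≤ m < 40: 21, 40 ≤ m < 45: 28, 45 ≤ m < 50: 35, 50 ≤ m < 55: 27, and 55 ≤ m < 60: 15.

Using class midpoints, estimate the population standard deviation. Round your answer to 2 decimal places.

7.30

Midpoints: 32.5, 37.5, 42.5, 47.5, 52.5, 57.5
n = 139, Σfm = 6342.5, mean = 45.6295
Σfm² = 296818.75
Σf(m − x̄)² = Σfm² − (Σfm)²/n = 296818.75 − 6342.5²/139 = 7413.6691
Population variance = 7413.6691 / 139 = 53.3357
Standard deviation = √53.3357 = 7.3031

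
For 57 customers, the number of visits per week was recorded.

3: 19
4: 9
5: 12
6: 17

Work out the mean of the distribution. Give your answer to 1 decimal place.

4.5

Values: 3, 4, 5, 6
Σfx = 19×3 + 9×4 + 12×5 + 17×6 = 255
n = Σf = 57
Mean = 255 / 57 = 4.4737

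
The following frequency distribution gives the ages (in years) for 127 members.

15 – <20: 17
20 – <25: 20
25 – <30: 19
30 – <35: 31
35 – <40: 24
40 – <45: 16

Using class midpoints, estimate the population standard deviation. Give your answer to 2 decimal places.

7.90

Midpoints: 17.5, 22.5, 27.5, 32.5, 37.5, 42.5
n = 127, Σfm = 3857.5, mean = 30.3740
Σfm² = 125093.75
Σf(m − x̄)² = Σfm² − (Σfm)²/n = 125093.75 − 3857.5²/127 = 7925.9843
Population variance = 7925.9843 / 127 = 62.4093
Standard deviation = √62.4093 = 7.9000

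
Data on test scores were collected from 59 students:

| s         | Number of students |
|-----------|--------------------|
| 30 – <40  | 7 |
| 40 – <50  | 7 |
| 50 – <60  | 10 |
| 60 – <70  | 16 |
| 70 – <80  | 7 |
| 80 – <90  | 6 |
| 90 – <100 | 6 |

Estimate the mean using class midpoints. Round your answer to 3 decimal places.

63.644

Midpoints: 35, 45, 55, 65, 75, 85, 95
Σfm = 7×35 + 7×45 + 10×55 + 16×65 + 7×75 + 6×85 + 6×95 = 3755
n = Σf = 59
Mean = 3755 / 59 = 63.6441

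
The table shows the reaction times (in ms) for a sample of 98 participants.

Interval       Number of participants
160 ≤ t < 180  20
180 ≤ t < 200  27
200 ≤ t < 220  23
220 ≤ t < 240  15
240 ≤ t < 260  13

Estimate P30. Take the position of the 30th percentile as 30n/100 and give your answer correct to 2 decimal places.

Cumulative frequencies: 20, 47, 70, 85, 98
n = 98; position = 30n/100 = 29.4.
This falls in the class 180 ≤ t < 200: L = 180, F = 20, f = 27, h = 20.
30th percentile ≈ 180 + ((29.4 − 20) / 27) × 20 = 186.9630

186.96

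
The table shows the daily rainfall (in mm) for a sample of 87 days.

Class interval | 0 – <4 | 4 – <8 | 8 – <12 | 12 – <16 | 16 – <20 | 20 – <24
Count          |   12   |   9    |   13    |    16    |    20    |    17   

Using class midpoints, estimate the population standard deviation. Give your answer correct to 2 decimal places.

6.69

Midpoints: 2, 6, 10, 14, 18, 22
n = 87, Σfm = 1166, mean = 13.4023
Σfm² = 19516
Σf(m − x̄)² = Σfm² − (Σfm)²/n = 19516 − 1166²/87 = 3888.9195
Population variance = 3888.9195 / 87 = 44.7002
Standard deviation = √44.7002 = 6.6858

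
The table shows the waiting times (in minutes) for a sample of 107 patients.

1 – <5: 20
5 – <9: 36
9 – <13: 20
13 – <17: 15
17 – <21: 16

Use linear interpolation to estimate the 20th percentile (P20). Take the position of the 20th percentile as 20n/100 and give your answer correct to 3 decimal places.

5.156

Cumulative frequencies: 20, 56, 76, 91, 107
n = 107; position = 20n/100 = 21.4.
This falls in the class 5 – <9: L = 5, F = 20, f = 36, h = 4.
20th percentile ≈ 5 + ((21.4 − 20) / 36) × 4 = 5.1556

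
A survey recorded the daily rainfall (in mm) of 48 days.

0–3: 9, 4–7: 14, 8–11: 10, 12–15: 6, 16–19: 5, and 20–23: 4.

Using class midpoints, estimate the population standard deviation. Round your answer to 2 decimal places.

6.10

Midpoints: 1.5, 5.5, 9.5, 13.5, 17.5, 21.5
n = 48, Σfm = 440, mean = 9.1667
Σfm² = 5820
Σf(m − x̄)² = Σfm² − (Σfm)²/n = 5820 − 440²/48 = 1786.6667
Population variance = 1786.6667 / 48 = 37.2222
Standard deviation = √37.2222 = 6.1010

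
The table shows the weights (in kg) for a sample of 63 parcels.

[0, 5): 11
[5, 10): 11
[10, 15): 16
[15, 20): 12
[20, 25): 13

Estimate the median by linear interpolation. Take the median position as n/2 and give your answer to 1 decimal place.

Cumulative frequencies: 11, 22, 38, 50, 63
n = 63; position = n/2 = 31.5.
This falls in the class [10, 15): L = 10, F = 22, f = 16, h = 5.
Median ≈ 10 + ((31.5 − 22) / 16) × 5 = 12.9688

13.0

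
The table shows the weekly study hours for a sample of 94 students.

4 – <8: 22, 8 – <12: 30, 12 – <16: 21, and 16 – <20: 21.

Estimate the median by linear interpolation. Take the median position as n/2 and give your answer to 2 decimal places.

11.33

Cumulative frequencies: 22, 52, 73, 94
n = 94; position = n/2 = 47.
This falls in the class 8 – <12: L = 8, F = 22, f = 30, h = 4.
Median ≈ 8 + ((47 − 22) / 30) × 4 = 11.3333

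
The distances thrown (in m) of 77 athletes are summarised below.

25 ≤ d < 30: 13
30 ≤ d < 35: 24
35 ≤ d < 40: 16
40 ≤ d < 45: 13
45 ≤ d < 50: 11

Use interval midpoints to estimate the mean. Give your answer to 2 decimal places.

36.53

Midpoints: 27.5, 32.5, 37.5, 42.5, 47.5
Σfm = 13×27.5 + 24×32.5 + 16×37.5 + 13×42.5 + 11×47.5 = 2812.5
n = Σf = 77
Mean = 2812.5 / 77 = 36.5260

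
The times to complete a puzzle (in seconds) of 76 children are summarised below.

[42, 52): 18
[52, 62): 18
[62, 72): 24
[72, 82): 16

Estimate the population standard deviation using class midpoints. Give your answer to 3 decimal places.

10.699

Midpoints: 47, 57, 67, 77
n = 76, Σfm = 4712, mean = 62.0000
Σfm² = 300844
Σf(m − x̄)² = Σfm² − (Σfm)²/n = 300844 − 4712²/76 = 8700.0000
Population variance = 8700.0000 / 76 = 114.4737
Standard deviation = √114.4737 = 10.6992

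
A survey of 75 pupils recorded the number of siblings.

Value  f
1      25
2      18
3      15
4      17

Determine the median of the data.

2

Cumulative frequencies: 25, 43, 58, 75
n = 75, so the median is the value in position (n+1)/2 = 38.
Position 38 falls at value 2.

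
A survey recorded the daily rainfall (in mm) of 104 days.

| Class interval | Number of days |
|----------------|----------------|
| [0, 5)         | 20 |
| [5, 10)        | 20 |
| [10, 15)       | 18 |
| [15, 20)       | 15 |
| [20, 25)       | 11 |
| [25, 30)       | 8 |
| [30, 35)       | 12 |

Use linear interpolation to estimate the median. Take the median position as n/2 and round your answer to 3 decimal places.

Cumulative frequencies: 20, 40, 58, 73, 84, 92, 104
n = 104; position = n/2 = 52.
This falls in the class [10, 15): L = 10, F = 40, f = 18, h = 5.
Median ≈ 10 + ((52 − 40) / 18) × 5 = 13.3333

13.333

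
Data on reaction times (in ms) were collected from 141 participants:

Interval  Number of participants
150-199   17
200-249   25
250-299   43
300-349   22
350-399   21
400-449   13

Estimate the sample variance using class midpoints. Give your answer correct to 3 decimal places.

Midpoints: 174.5, 224.5, 274.5, 324.5, 374.5, 424.5
n = 141, Σfm = 40904.5, mean = 290.1028
Σfm² = 12622185.25
Σf(m − x̄)² = Σfm² − (Σfm)²/n = 12622185.25 − 40904.5²/141 = 755673.7589
Sample variance = 755673.7589 / 140 = 5397.6697

5397.670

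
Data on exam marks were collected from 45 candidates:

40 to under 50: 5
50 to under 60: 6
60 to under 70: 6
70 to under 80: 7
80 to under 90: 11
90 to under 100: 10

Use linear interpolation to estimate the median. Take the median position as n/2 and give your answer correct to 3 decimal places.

Cumulative frequencies: 5, 11, 17, 24, 35, 45
n = 45; position = n/2 = 22.5.
This falls in the class 70 to under 80: L = 70, F = 17, f = 7, h = 10.
Median ≈ 70 + ((22.5 − 17) / 7) × 10 = 77.8571

77.857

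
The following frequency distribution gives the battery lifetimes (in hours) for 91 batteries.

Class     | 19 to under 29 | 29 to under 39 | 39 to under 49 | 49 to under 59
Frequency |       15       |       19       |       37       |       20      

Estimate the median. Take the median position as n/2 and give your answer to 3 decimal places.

42.108

Cumulative frequencies: 15, 34, 71, 91
n = 91; position = n/2 = 45.5.
This falls in the class 39 to under 49: L = 39, F = 34, f = 37, h = 10.
Median ≈ 39 + ((45.5 − 34) / 37) × 10 = 42.1081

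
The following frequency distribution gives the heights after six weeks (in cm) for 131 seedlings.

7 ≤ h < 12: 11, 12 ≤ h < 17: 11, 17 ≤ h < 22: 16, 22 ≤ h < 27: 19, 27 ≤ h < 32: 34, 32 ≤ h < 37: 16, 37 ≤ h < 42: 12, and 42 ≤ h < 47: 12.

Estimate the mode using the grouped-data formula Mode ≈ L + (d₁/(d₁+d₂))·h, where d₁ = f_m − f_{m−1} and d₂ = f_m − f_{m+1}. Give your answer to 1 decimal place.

Modal class: 27 ≤ h < 32 (highest frequency 34).
d₁ = 34 − 19 = 15, d₂ = 34 − 16 = 18
Mode ≈ 27 + (15/(15+18)) × 5 = 27 + 2.2727 = 29.2727

29.3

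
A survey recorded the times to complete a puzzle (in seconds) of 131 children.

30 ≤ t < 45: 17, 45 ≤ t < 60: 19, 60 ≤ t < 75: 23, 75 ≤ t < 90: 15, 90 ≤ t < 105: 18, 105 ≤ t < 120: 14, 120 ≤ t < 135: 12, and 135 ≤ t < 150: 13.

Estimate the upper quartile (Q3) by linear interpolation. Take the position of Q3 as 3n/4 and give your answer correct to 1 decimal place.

111.7

Cumulative frequencies: 17, 36, 59, 74, 92, 106, 118, 131
n = 131; position = 3n/4 = 98.25.
This falls in the class 105 ≤ t < 120: L = 105, F = 92, f = 14, h = 15.
Upper quartile ≈ 105 + ((98.25 − 92) / 14) × 15 = 111.6964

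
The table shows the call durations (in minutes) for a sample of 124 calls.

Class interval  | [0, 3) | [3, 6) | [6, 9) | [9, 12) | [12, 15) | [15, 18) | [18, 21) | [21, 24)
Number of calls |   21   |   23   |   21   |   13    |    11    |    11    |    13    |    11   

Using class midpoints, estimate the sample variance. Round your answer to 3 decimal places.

47.445

Midpoints: 1.5, 4.5, 7.5, 10.5, 13.5, 16.5, 19.5, 22.5
n = 124, Σfm = 1260, mean = 10.1613
Σfm² = 18639
Σf(m − x̄)² = Σfm² − (Σfm)²/n = 18639 − 1260²/124 = 5835.7742
Sample variance = 5835.7742 / 123 = 47.4453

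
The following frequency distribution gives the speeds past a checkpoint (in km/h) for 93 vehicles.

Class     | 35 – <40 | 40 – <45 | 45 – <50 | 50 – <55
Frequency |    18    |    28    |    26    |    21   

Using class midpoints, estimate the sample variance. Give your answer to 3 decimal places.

27.478

Midpoints: 37.5, 42.5, 47.5, 52.5
n = 93, Σfm = 4202.5, mean = 45.1882
Σfm² = 192431.25
Σf(m − x̄)² = Σfm² − (Σfm)²/n = 192431.25 − 4202.5²/93 = 2527.9570
Sample variance = 2527.9570 / 92 = 27.4778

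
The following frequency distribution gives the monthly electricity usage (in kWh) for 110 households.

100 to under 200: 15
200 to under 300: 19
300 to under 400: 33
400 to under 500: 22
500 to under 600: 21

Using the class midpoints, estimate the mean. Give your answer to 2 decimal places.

Midpoints: 150, 250, 350, 450, 550
Σfm = 15×150 + 19×250 + 33×350 + 22×450 + 21×550 = 40000
n = Σf = 110
Mean = 40000 / 110 = 363.6364

363.64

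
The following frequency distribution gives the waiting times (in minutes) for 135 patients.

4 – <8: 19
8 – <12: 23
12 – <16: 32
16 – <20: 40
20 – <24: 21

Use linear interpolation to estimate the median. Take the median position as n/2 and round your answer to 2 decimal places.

15.19

Cumulative frequencies: 19, 42, 74, 114, 135
n = 135; position = n/2 = 67.5.
This falls in the class 12 – <16: L = 12, F = 42, f = 32, h = 4.
Median ≈ 12 + ((67.5 − 42) / 32) × 4 = 15.1875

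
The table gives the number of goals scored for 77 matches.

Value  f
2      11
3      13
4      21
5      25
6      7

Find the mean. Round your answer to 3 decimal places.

Values: 2, 3, 4, 5, 6
Σfx = 11×2 + 13×3 + 21×4 + 25×5 + 7×6 = 312
n = Σf = 77
Mean = 312 / 77 = 4.0519

4.052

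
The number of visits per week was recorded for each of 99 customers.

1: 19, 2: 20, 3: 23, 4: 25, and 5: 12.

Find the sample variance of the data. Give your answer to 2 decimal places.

Values: 1, 2, 3, 4, 5
n = 99, Σfx = 288, mean = 2.9091
Σfx² = 1006
Σf(x − x̄)² = Σfx² − (Σfx)²/n = 1006 − 288²/99 = 168.1818
Sample variance = 168.1818 / 98 = 1.7161

1.72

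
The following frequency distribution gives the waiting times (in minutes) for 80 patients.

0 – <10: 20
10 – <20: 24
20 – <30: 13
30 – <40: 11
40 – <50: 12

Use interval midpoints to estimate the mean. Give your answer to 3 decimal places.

Midpoints: 5, 15, 25, 35, 45
Σfm = 20×5 + 24×15 + 13×25 + 11×35 + 12×45 = 1710
n = Σf = 80
Mean = 1710 / 80 = 21.3750

21.375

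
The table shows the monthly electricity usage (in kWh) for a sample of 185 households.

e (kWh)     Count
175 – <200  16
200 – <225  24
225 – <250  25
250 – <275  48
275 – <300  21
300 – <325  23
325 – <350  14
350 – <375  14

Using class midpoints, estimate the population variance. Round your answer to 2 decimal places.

2424.11

Midpoints: 187.5, 212.5, 237.5, 262.5, 287.5, 312.5, 337.5, 362.5
n = 185, Σfm = 49662.5, mean = 268.4459
Σfm² = 13780156.25
Σf(m − x̄)² = Σfm² − (Σfm)²/n = 13780156.25 − 49662.5²/185 = 448459.4595
Population variance = 448459.4595 / 185 = 2424.1052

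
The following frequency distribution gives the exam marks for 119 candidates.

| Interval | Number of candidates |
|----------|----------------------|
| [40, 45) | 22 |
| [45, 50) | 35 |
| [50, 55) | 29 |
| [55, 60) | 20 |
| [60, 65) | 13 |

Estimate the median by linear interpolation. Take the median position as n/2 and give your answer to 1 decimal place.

50.4

Cumulative frequencies: 22, 57, 86, 106, 119
n = 119; position = n/2 = 59.5.
This falls in the class [50, 55): L = 50, F = 57, f = 29, h = 5.
Median ≈ 50 + ((59.5 − 57) / 29) × 5 = 50.4310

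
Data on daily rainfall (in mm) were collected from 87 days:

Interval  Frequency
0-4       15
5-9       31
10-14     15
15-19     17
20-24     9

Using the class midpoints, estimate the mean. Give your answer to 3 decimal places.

Midpoints: 2, 7, 12, 17, 22
Σfm = 15×2 + 31×7 + 15×12 + 17×17 + 9×22 = 914
n = Σf = 87
Mean = 914 / 87 = 10.5057

10.506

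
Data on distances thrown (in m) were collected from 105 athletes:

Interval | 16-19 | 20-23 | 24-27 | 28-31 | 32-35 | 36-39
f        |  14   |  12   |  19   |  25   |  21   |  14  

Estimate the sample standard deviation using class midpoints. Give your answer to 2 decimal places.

Midpoints: 17.5, 21.5, 25.5, 29.5, 33.5, 37.5
n = 105, Σfm = 2953.5, mean = 28.1286
Σfm² = 87200.25
Σf(m − x̄)² = Σfm² − (Σfm)²/n = 87200.25 − 2953.5²/105 = 4122.5143
Sample variance = 4122.5143 / 104 = 39.6396
Standard deviation = √39.6396 = 6.2960

6.30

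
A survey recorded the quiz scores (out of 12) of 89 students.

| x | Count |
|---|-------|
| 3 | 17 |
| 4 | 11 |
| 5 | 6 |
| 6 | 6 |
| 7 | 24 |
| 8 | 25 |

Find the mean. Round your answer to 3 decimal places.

Values: 3, 4, 5, 6, 7, 8
Σfx = 17×3 + 11×4 + 6×5 + 6×6 + 24×7 + 25×8 = 529
n = Σf = 89
Mean = 529 / 89 = 5.9438

5.944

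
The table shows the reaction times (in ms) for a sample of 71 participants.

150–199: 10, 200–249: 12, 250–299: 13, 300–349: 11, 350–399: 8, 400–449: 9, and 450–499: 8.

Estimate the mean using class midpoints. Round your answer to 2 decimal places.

Midpoints: 174.5, 224.5, 274.5, 324.5, 374.5, 424.5, 474.5
Σfm = 10×174.5 + 12×224.5 + 13×274.5 + 11×324.5 + 8×374.5 + 9×424.5 + 8×474.5 = 22189.5
n = Σf = 71
Mean = 22189.5 / 71 = 312.5282

312.53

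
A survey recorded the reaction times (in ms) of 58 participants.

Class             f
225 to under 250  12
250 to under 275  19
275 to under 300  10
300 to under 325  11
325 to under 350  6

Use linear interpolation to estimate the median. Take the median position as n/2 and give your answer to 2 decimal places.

Cumulative frequencies: 12, 31, 41, 52, 58
n = 58; position = n/2 = 29.
This falls in the class 250 to under 275: L = 250, F = 12, f = 19, h = 25.
Median ≈ 250 + ((29 − 12) / 19) × 25 = 272.3684

272.37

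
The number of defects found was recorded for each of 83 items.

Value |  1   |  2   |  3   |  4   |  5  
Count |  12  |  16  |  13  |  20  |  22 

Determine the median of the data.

4

Cumulative frequencies: 12, 28, 41, 61, 83
n = 83, so the median is the value in position (n+1)/2 = 42.
Position 42 falls at value 4.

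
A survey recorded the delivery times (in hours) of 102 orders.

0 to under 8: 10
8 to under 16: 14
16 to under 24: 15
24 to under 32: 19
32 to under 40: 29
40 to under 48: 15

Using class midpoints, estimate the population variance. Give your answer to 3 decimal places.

Midpoints: 4, 12, 20, 28, 36, 44
n = 102, Σfm = 2744, mean = 26.9020
Σfm² = 89696
Σf(m − x̄)² = Σfm² − (Σfm)²/n = 89696 − 2744²/102 = 15877.0196
Population variance = 15877.0196 / 102 = 155.6571

155.657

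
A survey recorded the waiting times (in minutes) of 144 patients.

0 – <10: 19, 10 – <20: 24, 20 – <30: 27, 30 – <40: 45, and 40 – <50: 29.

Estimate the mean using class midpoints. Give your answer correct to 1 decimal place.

27.8

Midpoints: 5, 15, 25, 35, 45
Σfm = 19×5 + 24×15 + 27×25 + 45×35 + 29×45 = 4010
n = Σf = 144
Mean = 4010 / 144 = 27.8472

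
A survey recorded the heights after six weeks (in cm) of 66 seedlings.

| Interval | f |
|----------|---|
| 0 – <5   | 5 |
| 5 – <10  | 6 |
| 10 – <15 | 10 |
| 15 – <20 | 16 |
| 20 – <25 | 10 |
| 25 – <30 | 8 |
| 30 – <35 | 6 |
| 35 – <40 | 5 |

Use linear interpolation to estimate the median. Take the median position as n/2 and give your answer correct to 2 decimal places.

18.75

Cumulative frequencies: 5, 11, 21, 37, 47, 55, 61, 66
n = 66; position = n/2 = 33.
This falls in the class 15 – <20: L = 15, F = 21, f = 16, h = 5.
Median ≈ 15 + ((33 − 21) / 16) × 5 = 18.7500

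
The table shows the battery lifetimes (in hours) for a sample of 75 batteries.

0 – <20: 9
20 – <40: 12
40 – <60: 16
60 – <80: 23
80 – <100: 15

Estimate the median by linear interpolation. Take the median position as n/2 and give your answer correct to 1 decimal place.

Cumulative frequencies: 9, 21, 37, 60, 75
n = 75; position = n/2 = 37.5.
This falls in the class 60 – <80: L = 60, F = 37, f = 23, h = 20.
Median ≈ 60 + ((37.5 − 37) / 23) × 20 = 60.4348

60.4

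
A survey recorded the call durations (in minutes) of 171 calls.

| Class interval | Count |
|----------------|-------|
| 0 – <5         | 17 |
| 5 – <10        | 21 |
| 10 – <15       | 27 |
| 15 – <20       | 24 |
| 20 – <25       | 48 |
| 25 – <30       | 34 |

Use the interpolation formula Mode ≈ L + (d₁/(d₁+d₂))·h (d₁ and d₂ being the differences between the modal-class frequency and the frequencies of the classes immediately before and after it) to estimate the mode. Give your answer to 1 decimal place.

Modal class: 20 – <25 (highest frequency 48).
d₁ = 48 − 24 = 24, d₂ = 48 − 34 = 14
Mode ≈ 20 + (24/(24+14)) × 5 = 20 + 3.1579 = 23.1579

23.2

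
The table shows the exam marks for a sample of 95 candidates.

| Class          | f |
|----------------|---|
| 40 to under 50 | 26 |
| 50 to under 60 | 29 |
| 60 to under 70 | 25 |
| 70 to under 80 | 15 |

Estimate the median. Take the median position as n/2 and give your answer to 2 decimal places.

57.41

Cumulative frequencies: 26, 55, 80, 95
n = 95; position = n/2 = 47.5.
This falls in the class 50 to under 60: L = 50, F = 26, f = 29, h = 10.
Median ≈ 50 + ((47.5 − 26) / 29) × 10 = 57.4138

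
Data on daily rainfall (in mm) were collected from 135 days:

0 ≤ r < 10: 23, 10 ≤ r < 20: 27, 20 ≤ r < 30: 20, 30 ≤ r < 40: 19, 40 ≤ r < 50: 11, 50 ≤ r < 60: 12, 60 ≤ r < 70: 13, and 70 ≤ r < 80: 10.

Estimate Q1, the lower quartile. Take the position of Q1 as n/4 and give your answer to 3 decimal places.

13.981

Cumulative frequencies: 23, 50, 70, 89, 100, 112, 125, 135
n = 135; position = n/4 = 33.75.
This falls in the class 10 ≤ r < 20: L = 10, F = 23, f = 27, h = 10.
Lower quartile ≈ 10 + ((33.75 − 23) / 27) × 10 = 13.9815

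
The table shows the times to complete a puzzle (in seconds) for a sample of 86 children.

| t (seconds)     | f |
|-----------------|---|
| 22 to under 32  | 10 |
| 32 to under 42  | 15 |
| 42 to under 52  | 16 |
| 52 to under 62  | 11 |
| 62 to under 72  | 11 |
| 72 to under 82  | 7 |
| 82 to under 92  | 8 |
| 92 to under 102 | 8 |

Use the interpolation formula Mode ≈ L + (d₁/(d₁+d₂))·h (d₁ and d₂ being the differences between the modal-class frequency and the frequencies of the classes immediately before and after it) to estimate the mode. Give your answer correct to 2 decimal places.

43.67

Modal class: 42 to under 52 (highest frequency 16).
d₁ = 16 − 15 = 1, d₂ = 16 − 11 = 5
Mode ≈ 42 + (1/(1+5)) × 10 = 42 + 1.6667 = 43.6667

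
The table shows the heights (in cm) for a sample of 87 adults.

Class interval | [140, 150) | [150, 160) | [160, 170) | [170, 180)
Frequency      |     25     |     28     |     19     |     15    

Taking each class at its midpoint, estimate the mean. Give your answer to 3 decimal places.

Midpoints: 145, 155, 165, 175
Σfm = 25×145 + 28×155 + 19×165 + 15×175 = 13725
n = Σf = 87
Mean = 13725 / 87 = 157.7586

157.759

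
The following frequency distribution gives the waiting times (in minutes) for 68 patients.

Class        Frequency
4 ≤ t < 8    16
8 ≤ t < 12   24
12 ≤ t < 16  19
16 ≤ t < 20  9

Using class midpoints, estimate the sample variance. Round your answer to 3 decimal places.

Midpoints: 6, 10, 14, 18
n = 68, Σfm = 764, mean = 11.2353
Σfm² = 9616
Σf(m − x̄)² = Σfm² − (Σfm)²/n = 9616 − 764²/68 = 1032.2353
Sample variance = 1032.2353 / 67 = 15.4065

15.406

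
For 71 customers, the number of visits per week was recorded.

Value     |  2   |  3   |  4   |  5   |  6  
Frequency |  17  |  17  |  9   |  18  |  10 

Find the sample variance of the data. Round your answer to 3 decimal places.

Values: 2, 3, 4, 5, 6
n = 71, Σfx = 271, mean = 3.8169
Σfx² = 1175
Σf(x − x̄)² = Σfx² − (Σfx)²/n = 1175 − 271²/71 = 140.6197
Sample variance = 140.6197 / 70 = 2.0089

2.009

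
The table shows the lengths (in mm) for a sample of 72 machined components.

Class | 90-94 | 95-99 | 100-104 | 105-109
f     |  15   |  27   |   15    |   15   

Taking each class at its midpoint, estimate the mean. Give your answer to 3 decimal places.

99.083

Midpoints: 92, 97, 102, 107
Σfm = 15×92 + 27×97 + 15×102 + 15×107 = 7134
n = Σf = 72
Mean = 7134 / 72 = 99.0833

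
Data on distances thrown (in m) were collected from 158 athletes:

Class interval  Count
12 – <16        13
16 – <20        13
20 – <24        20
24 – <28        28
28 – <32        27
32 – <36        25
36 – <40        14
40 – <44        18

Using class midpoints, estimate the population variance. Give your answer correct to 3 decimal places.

66.723

Midpoints: 14, 18, 22, 26, 30, 34, 38, 42
n = 158, Σfm = 4532, mean = 28.6835
Σfm² = 140536
Σf(m − x̄)² = Σfm² − (Σfm)²/n = 140536 − 4532²/158 = 10542.1772
Population variance = 10542.1772 / 158 = 66.7226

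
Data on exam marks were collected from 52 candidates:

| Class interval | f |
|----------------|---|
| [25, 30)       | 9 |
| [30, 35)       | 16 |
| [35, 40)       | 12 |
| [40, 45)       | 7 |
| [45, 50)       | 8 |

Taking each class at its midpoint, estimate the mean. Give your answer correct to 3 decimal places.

Midpoints: 27.5, 32.5, 37.5, 42.5, 47.5
Σfm = 9×27.5 + 16×32.5 + 12×37.5 + 7×42.5 + 8×47.5 = 1895
n = Σf = 52
Mean = 1895 / 52 = 36.4423

36.442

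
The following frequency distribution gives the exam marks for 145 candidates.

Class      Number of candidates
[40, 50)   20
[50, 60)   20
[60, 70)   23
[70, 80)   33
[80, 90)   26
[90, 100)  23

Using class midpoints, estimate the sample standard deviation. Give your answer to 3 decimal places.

Midpoints: 45, 55, 65, 75, 85, 95
n = 145, Σfm = 10365, mean = 71.4828
Σfm² = 779225
Σf(m − x̄)² = Σfm² − (Σfm)²/n = 779225 − 10365²/145 = 38306.2069
Sample variance = 38306.2069 / 144 = 266.0153
Standard deviation = √266.0153 = 16.3100

16.310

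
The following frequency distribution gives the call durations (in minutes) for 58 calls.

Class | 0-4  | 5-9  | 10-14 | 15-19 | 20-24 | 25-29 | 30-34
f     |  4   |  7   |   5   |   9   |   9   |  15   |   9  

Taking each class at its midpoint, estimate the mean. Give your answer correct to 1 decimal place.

20.0

Midpoints: 2, 7, 12, 17, 22, 27, 32
Σfm = 4×2 + 7×7 + 5×12 + 9×17 + 9×22 + 15×27 + 9×32 = 1161
n = Σf = 58
Mean = 1161 / 58 = 20.0172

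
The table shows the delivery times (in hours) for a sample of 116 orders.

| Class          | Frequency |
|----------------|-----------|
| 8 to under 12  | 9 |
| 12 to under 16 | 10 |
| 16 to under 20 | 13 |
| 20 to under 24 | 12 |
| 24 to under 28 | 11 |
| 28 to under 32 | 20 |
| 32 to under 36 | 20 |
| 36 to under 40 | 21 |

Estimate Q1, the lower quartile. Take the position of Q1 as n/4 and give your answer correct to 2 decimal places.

19.08

Cumulative frequencies: 9, 19, 32, 44, 55, 75, 95, 116
n = 116; position = n/4 = 29.
This falls in the class 16 to under 20: L = 16, F = 19, f = 13, h = 4.
Lower quartile ≈ 16 + ((29 − 19) / 13) × 4 = 19.0769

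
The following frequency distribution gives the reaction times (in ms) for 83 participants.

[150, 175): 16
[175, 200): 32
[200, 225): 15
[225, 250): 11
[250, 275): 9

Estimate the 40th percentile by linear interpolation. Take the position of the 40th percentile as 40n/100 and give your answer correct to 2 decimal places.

Cumulative frequencies: 16, 48, 63, 74, 83
n = 83; position = 40n/100 = 33.2.
This falls in the class [175, 200): L = 175, F = 16, f = 32, h = 25.
40th percentile ≈ 175 + ((33.2 − 16) / 32) × 25 = 188.4375

188.44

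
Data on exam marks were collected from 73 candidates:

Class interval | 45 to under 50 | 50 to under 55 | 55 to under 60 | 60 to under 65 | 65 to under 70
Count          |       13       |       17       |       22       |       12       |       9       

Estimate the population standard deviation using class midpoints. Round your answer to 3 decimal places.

6.267

Midpoints: 47.5, 52.5, 57.5, 62.5, 67.5
n = 73, Σfm = 4132.5, mean = 56.6096
Σfm² = 236806.25
Σf(m − x̄)² = Σfm² − (Σfm)²/n = 236806.25 − 4132.5²/73 = 2867.1233
Population variance = 2867.1233 / 73 = 39.2757
Standard deviation = √39.2757 = 6.2670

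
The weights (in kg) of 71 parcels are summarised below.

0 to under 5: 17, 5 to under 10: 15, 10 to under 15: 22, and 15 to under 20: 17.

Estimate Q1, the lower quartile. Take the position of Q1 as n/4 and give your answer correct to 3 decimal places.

5.250

Cumulative frequencies: 17, 32, 54, 71
n = 71; position = n/4 = 17.75.
This falls in the class 5 to under 10: L = 5, F = 17, f = 15, h = 5.
Lower quartile ≈ 5 + ((17.75 − 17) / 15) × 5 = 5.2500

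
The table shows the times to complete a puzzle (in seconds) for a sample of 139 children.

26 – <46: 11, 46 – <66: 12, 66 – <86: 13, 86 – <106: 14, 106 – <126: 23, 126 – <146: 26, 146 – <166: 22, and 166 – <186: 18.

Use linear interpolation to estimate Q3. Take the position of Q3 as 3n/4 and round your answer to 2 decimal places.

150.77

Cumulative frequencies: 11, 23, 36, 50, 73, 99, 121, 139
n = 139; position = 3n/4 = 104.25.
This falls in the class 146 – <166: L = 146, F = 99, f = 22, h = 20.
Upper quartile ≈ 146 + ((104.25 − 99) / 22) × 20 = 150.7727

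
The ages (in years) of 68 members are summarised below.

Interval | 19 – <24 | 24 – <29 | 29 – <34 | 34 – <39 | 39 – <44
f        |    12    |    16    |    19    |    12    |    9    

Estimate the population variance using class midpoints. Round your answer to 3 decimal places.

40.636

Midpoints: 21.5, 26.5, 31.5, 36.5, 41.5
n = 68, Σfm = 2092, mean = 30.7647
Σfm² = 67123
Σf(m − x̄)² = Σfm² − (Σfm)²/n = 67123 − 2092²/68 = 2763.2353
Population variance = 2763.2353 / 68 = 40.6358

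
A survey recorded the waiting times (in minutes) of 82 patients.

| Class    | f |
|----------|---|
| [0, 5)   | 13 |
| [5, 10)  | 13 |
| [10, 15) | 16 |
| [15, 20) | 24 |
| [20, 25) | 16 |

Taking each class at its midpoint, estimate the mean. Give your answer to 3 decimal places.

Midpoints: 2.5, 7.5, 12.5, 17.5, 22.5
Σfm = 13×2.5 + 13×7.5 + 16×12.5 + 24×17.5 + 16×22.5 = 1110
n = Σf = 82
Mean = 1110 / 82 = 13.5366

13.537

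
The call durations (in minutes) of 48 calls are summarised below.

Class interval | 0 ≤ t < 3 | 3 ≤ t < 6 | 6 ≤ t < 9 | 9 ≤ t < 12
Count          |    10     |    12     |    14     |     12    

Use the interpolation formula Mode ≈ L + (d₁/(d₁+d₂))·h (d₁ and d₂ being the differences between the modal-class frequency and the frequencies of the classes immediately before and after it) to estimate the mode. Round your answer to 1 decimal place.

7.5

Modal class: 6 ≤ t < 9 (highest frequency 14).
d₁ = 14 − 12 = 2, d₂ = 14 − 12 = 2
Mode ≈ 6 + (2/(2+2)) × 3 = 6 + 1.5000 = 7.5000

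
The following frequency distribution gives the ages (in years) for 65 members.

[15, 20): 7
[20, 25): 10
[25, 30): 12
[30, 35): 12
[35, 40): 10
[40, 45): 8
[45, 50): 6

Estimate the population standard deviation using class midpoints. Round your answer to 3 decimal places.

Midpoints: 17.5, 22.5, 27.5, 32.5, 37.5, 42.5, 47.5
n = 65, Σfm = 2067.5, mean = 31.8077
Σfm² = 71006.25
Σf(m − x̄)² = Σfm² − (Σfm)²/n = 71006.25 − 2067.5²/65 = 5243.8462
Population variance = 5243.8462 / 65 = 80.6746
Standard deviation = √80.6746 = 8.9819

8.982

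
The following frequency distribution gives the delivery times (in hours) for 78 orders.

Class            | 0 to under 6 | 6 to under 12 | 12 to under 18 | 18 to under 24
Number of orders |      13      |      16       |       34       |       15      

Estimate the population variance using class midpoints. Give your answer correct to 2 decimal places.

Midpoints: 3, 9, 15, 21
n = 78, Σfm = 1008, mean = 12.9231
Σfm² = 15678
Σf(m − x̄)² = Σfm² − (Σfm)²/n = 15678 − 1008²/78 = 2651.5385
Population variance = 2651.5385 / 78 = 33.9941

33.99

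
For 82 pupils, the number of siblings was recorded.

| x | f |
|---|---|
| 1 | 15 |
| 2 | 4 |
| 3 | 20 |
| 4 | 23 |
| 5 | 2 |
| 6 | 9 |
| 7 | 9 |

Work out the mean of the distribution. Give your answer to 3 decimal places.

3.683

Values: 1, 2, 3, 4, 5, 6, 7
Σfx = 15×1 + 4×2 + 20×3 + 23×4 + 2×5 + 9×6 + 9×7 = 302
n = Σf = 82
Mean = 302 / 82 = 3.6829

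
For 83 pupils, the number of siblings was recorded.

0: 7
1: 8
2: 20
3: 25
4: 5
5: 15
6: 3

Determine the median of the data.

Cumulative frequencies: 7, 15, 35, 60, 65, 80, 83
n = 83, so the median is the value in position (n+1)/2 = 42.
Position 42 falls at value 3.

3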